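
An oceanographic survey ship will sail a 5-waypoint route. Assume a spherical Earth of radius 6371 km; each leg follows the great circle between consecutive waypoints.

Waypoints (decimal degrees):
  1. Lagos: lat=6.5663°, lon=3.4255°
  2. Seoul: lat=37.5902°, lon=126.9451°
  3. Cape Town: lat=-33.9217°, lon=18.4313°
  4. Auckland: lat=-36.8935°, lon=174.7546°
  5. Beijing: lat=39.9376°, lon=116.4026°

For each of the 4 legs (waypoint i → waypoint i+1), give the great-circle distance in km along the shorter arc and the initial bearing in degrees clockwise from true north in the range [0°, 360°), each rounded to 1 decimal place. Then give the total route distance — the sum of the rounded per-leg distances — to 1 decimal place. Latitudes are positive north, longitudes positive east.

Leg 1: dist=12387.6 km, bearing=45.2°
Leg 2: dist=13711.8 km, bearing=250.3°
Leg 3: dist=11767.6 km, bearing=160.5°
Leg 4: dist=10413.2 km, bearing=319.2°
Total: 48280.2 km

Leg 1: φ1=0.1146036, φ2=0.6560728, Δφ=0.5414692, Δλ=2.1558237 rad; a=sin²(Δφ/2)+cosφ1·cosφ2·sin²(Δλ/2)=0.6824753993; c=2·atan2(√a, √(1-a))=1.944376283; dist=6371·c=12387.621 ≈ 12387.6 km; running total=12387.6 km
Leg 1 bearing: y=sinΔλ·cosφ2=0.66061647, x=cosφ1·sinφ2-sinφ1·cosφ2·cosΔλ=0.65604634; θ=atan2(y, x)=45.1989° ≈ 45.2°
Leg 2: φ1=0.6560728, φ2=-0.5920454, Δφ=-1.2481181, Δλ=-1.8939231 rad; a=sin²(Δφ/2)+cosφ1·cosφ2·sin²(Δλ/2)=0.7746044612; c=2·atan2(√a, √(1-a))=2.152213648; dist=6371·c=13711.753 ≈ 13711.8 km; running total=26099.4 km
Leg 2 bearing: y=sinΔλ·cosφ2=-0.78685647, x=cosφ1·sinφ2-sinφ1·cosφ2·cosΔλ=-0.28147196; θ=atan2(y, x)=-109.6830° <0 so +360° → 250.3170° ≈ 250.3°
Leg 3: φ1=-0.5920454, φ2=-0.6439130, Δφ=-0.0518677, Δλ=2.7283563 rad; a=sin²(Δφ/2)+cosφ1·cosφ2·sin²(Δλ/2)=0.6363776092; c=2·atan2(√a, √(1-a))=1.847052004; dist=6371·c=11767.568 ≈ 11767.6 km; running total=37867.0 km
Leg 3 bearing: y=sinΔλ·cosφ2=0.32116102, x=cosφ1·sinφ2-sinφ1·cosφ2·cosΔλ=-0.90689591; θ=atan2(y, x)=160.4993° ≈ 160.5°
Leg 4: φ1=-0.6439130, φ2=0.6970426, Δφ=1.3409557, Δλ=-1.0184345 rad; a=sin²(Δφ/2)+cosφ1·cosφ2·sin²(Δλ/2)=0.5318173628; c=2·atan2(√a, √(1-a))=1.634474078; dist=6371·c=10413.234 ≈ 10413.2 km; running total=48280.2 km
Leg 4 bearing: y=sinΔλ·cosφ2=-0.65271974, x=cosφ1·sinφ2-sinφ1·cosφ2·cosΔλ=0.75492222; θ=atan2(y, x)=-40.8473° <0 so +360° → 319.1527° ≈ 319.2°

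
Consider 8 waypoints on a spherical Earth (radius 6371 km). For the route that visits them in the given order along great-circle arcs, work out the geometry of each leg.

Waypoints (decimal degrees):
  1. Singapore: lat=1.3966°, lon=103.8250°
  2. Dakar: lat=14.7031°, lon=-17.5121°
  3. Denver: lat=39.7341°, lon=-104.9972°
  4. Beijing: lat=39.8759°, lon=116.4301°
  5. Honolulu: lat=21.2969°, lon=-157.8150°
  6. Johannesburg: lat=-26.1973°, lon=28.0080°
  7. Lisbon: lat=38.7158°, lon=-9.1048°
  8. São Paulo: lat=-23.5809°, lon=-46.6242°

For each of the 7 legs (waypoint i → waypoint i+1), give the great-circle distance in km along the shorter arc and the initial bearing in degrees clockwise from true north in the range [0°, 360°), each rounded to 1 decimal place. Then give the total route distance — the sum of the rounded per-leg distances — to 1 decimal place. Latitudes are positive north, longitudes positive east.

Leg 1: φ1=0.0243753, φ2=0.2566175, Δφ=0.2322422, Δλ=-2.1177319 rad; a=sin²(Δφ/2)+cosφ1·cosφ2·sin²(Δλ/2)=0.7483532442; c=2·atan2(√a, √(1-a))=2.090596240; dist=6371·c=13319.189 ≈ 13319.2 km; running total=13319.2 km
Leg 1 bearing: y=sinΔλ·cosφ2=-0.82615318, x=cosφ1·sinφ2-sinφ1·cosφ2·cosΔλ=0.26599545; θ=atan2(y, x)=-72.1531° <0 so +360° → 287.8469° ≈ 287.8°
Leg 2: φ1=0.2566175, φ2=0.6934909, Δφ=0.4368734, Δλ=-1.5269030 rad; a=sin²(Δφ/2)+cosφ1·cosφ2·sin²(Δλ/2)=0.4025595013; c=2·atan2(√a, √(1-a))=1.374660207; dist=6371·c=8757.960 ≈ 8758.0 km; running total=22077.2 km
Leg 2 bearing: y=sinΔλ·cosφ2=-0.76827857, x=cosφ1·sinφ2-sinφ1·cosφ2·cosΔλ=0.60972899; θ=atan2(y, x)=-51.5634° <0 so +360° → 308.4366° ≈ 308.4°
Leg 3: φ1=0.6934909, φ2=0.6959657, Δφ=0.0024749, Δλ=3.8646354 rad; a=sin²(Δφ/2)+cosφ1·cosφ2·sin²(Δλ/2)=0.5163419813; c=2·atan2(√a, √(1-a))=1.603486111; dist=6371·c=10215.810 ≈ 10215.8 km; running total=32293.0 km
Leg 3 bearing: y=sinΔλ·cosφ2=-0.50778803, x=cosφ1·sinφ2-sinφ1·cosφ2·cosΔλ=0.86086182; θ=atan2(y, x)=-30.5347° <0 so +360° → 329.4653° ≈ 329.5°
Leg 4: φ1=0.6959657, φ2=0.3717010, Δφ=-0.3242647, Δλ=-4.7864800 rad; a=sin²(Δφ/2)+cosφ1·cosφ2·sin²(Δλ/2)=0.3571067834; c=2·atan2(√a, √(1-a))=1.280969339; dist=6371·c=8161.056 ≈ 8161.1 km; running total=40454.1 km
Leg 4 bearing: y=sinΔλ·cosφ2=0.92915475, x=cosφ1·sinφ2-sinφ1·cosφ2·cosΔλ=0.23451560; θ=atan2(y, x)=75.8346° ≈ 75.8°
Leg 5: φ1=0.3717010, φ2=-0.4572291, Δφ=-0.8289302, Δλ=3.2432232 rad; a=sin²(Δφ/2)+cosφ1·cosφ2·sin²(Δλ/2)=0.9960154836; c=2·atan2(√a, √(1-a))=3.015262612; dist=6371·c=19210.238 ≈ 19210.2 km; running total=59664.3 km
Leg 5 bearing: y=sinΔλ·cosφ2=-0.09103405, x=cosφ1·sinφ2-sinφ1·cosφ2·cosΔλ=-0.08710546; θ=atan2(y, x)=-133.7366° <0 so +360° → 226.2634° ≈ 226.3°
Leg 6: φ1=-0.4572291, φ2=0.6757182, Δφ=1.1329473, Δλ=-0.6477406 rad; a=sin²(Δφ/2)+cosφ1·cosφ2·sin²(Δλ/2)=0.3589076762; c=2·atan2(√a, √(1-a))=1.284725785; dist=6371·c=8184.988 ≈ 8185.0 km; running total=67849.3 km
Leg 6 bearing: y=sinΔλ·cosφ2=-0.47079685, x=cosφ1·sinφ2-sinφ1·cosφ2·cosΔλ=0.83589602; θ=atan2(y, x)=-29.3893° <0 so +360° → 330.6107° ≈ 330.6°
Leg 7: φ1=0.6757182, φ2=-0.4115643, Δφ=-1.0872825, Δλ=-0.6548371 rad; a=sin²(Δφ/2)+cosφ1·cosφ2·sin²(Δλ/2)=0.3415140610; c=2·atan2(√a, √(1-a))=1.248261307; dist=6371·c=7952.673 ≈ 7952.7 km; running total=75802.0 km
Leg 7 bearing: y=sinΔλ·cosφ2=-0.55817366, x=cosφ1·sinφ2-sinφ1·cosφ2·cosΔλ=-0.76679267; θ=atan2(y, x)=-143.9479° <0 so +360° → 216.0521° ≈ 216.1°

Leg 1: dist=13319.2 km, bearing=287.8°
Leg 2: dist=8758.0 km, bearing=308.4°
Leg 3: dist=10215.8 km, bearing=329.5°
Leg 4: dist=8161.1 km, bearing=75.8°
Leg 5: dist=19210.2 km, bearing=226.3°
Leg 6: dist=8185.0 km, bearing=330.6°
Leg 7: dist=7952.7 km, bearing=216.1°
Total: 75802.0 km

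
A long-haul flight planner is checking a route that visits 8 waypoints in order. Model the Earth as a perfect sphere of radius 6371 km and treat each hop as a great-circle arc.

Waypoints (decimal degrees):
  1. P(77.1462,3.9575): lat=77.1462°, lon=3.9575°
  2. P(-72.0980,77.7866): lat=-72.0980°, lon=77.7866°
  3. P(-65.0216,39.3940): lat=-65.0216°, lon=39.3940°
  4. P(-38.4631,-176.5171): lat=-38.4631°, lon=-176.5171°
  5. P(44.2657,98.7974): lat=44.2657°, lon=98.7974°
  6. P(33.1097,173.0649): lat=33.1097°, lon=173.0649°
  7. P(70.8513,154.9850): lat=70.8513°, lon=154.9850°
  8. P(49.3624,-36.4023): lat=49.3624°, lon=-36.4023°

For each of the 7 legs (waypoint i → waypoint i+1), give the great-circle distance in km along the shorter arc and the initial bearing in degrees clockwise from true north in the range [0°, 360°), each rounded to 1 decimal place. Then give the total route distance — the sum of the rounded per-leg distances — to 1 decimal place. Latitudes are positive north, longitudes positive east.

Leg 1: φ1=1.3464552, φ2=-1.2583475, Δφ=-2.6048027, Δλ=1.2885609 rad; a=sin²(Δφ/2)+cosφ1·cosφ2·sin²(Δλ/2)=0.9543464455; c=2·atan2(√a, √(1-a))=2.710938580; dist=6371·c=17271.390 ≈ 17271.4 km; running total=17271.4 km
Leg 1 bearing: y=sinΔλ·cosφ2=0.29522804, x=cosφ1·sinφ2-sinφ1·cosφ2·cosΔλ=-0.29515697; θ=atan2(y, x)=134.9931° ≈ 135.0°
Leg 2: φ1=-1.2583475, φ2=-1.1348410, Δφ=0.1235065, Δλ=-0.6700773 rad; a=sin²(Δφ/2)+cosφ1·cosφ2·sin²(Δλ/2)=0.0178420869; c=2·atan2(√a, √(1-a))=0.267949411; dist=6371·c=1707.106 ≈ 1707.1 km; running total=18978.5 km
Leg 2 bearing: y=sinΔλ·cosφ2=-0.26225341, x=cosφ1·sinφ2-sinφ1·cosφ2·cosΔλ=0.03630618; θ=atan2(y, x)=-82.1181° <0 so +360° → 277.8819° ≈ 277.9°
Leg 3: φ1=-1.1348410, φ2=-0.6713077, Δφ=0.4635333, Δλ=-3.7683596 rad; a=sin²(Δφ/2)+cosφ1·cosφ2·sin²(Δλ/2)=0.3519838524; c=2·atan2(√a, √(1-a))=1.270260253; dist=6371·c=8092.828 ≈ 8092.8 km; running total=27071.3 km
Leg 3 bearing: y=sinΔλ·cosφ2=0.45925765, x=cosφ1·sinφ2-sinφ1·cosφ2·cosΔλ=-0.83752450; θ=atan2(y, x)=151.2618° ≈ 151.3°
Leg 4: φ1=-0.6713077, φ2=0.7725822, Δφ=1.4438899, Δλ=4.8051445 rad; a=sin²(Δφ/2)+cosφ1·cosφ2·sin²(Δλ/2)=0.6911098129; c=2·atan2(√a, √(1-a))=1.962993440; dist=6371·c=12506.231 ≈ 12506.2 km; running total=39577.5 km
Leg 4 bearing: y=sinΔλ·cosφ2=-0.71303236, x=cosφ1·sinφ2-sinφ1·cosφ2·cosΔλ=0.58778654; θ=atan2(y, x)=-50.4996° <0 so +360° → 309.5004° ≈ 309.5°
Leg 5: φ1=0.7725822, φ2=0.5778733, Δφ=-0.1947089, Δλ=1.2962124 rad; a=sin²(Δφ/2)+cosφ1·cosφ2·sin²(Δλ/2)=0.2280432327; c=2·atan2(√a, √(1-a))=0.995702491; dist=6371·c=6343.621 ≈ 6343.6 km; running total=45921.1 km
Leg 5 bearing: y=sinΔλ·cosφ2=0.80624718, x=cosφ1·sinφ2-sinφ1·cosφ2·cosΔλ=0.23264469; θ=atan2(y, x)=73.9044° ≈ 73.9°
Leg 6: φ1=0.5778733, φ2=1.2365885, Δφ=0.6587152, Δλ=-0.3155538 rad; a=sin²(Δφ/2)+cosφ1·cosφ2·sin²(Δλ/2)=0.1113934980; c=2·atan2(√a, √(1-a))=0.680571870; dist=6371·c=4335.923 ≈ 4335.9 km; running total=50257.0 km
Leg 6 bearing: y=sinΔλ·cosφ2=-0.10179900, x=cosφ1·sinφ2-sinφ1·cosφ2·cosΔλ=0.62094840; θ=atan2(y, x)=-9.3103° <0 so +360° → 350.6897° ≈ 350.7°
Leg 7: φ1=1.2365885, φ2=0.8615364, Δφ=-0.3750521, Δλ=-3.3403385 rad; a=sin²(Δφ/2)+cosφ1·cosφ2·sin²(Δλ/2)=0.2462840385; c=2·atan2(√a, √(1-a))=1.038594434; dist=6371·c=6616.885 ≈ 6616.9 km; running total=56873.9 km
Leg 7 bearing: y=sinΔλ·cosφ2=0.12858725, x=cosφ1·sinφ2-sinφ1·cosφ2·cosΔλ=0.85204352; θ=atan2(y, x)=8.5821° ≈ 8.6°

Leg 1: dist=17271.4 km, bearing=135.0°
Leg 2: dist=1707.1 km, bearing=277.9°
Leg 3: dist=8092.8 km, bearing=151.3°
Leg 4: dist=12506.2 km, bearing=309.5°
Leg 5: dist=6343.6 km, bearing=73.9°
Leg 6: dist=4335.9 km, bearing=350.7°
Leg 7: dist=6616.9 km, bearing=8.6°
Total: 56873.9 km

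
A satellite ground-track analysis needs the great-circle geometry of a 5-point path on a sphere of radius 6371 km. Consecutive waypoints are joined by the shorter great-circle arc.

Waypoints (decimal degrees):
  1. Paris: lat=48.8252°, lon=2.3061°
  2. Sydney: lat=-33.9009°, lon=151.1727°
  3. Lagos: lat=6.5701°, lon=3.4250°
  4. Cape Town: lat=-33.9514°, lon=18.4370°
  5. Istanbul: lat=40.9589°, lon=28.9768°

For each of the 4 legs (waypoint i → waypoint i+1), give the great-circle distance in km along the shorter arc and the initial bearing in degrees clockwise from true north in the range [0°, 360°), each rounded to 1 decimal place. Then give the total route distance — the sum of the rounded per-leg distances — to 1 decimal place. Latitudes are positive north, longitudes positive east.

Leg 1: φ1=0.8521605, φ2=-0.5916823, Δφ=-1.4438428, Δλ=2.5982123 rad; a=sin²(Δφ/2)+cosφ1·cosφ2·sin²(Δλ/2)=0.9437804646; c=2·atan2(√a, √(1-a))=2.662819808; dist=6371·c=16964.825 ≈ 16964.8 km; running total=16964.8 km
Leg 1 bearing: y=sinΔλ·cosφ2=0.42913871, x=cosφ1·sinφ2-sinφ1·cosφ2·cosΔλ=0.16755765; θ=atan2(y, x)=68.6718° ≈ 68.7°
Leg 2: φ1=-0.5916823, φ2=0.1146699, Δφ=0.7063522, Δλ=-2.5786838 rad; a=sin²(Δφ/2)+cosφ1·cosφ2·sin²(Δλ/2)=0.8805736841; c=2·atan2(√a, √(1-a))=2.435876660; dist=6371·c=15518.970 ≈ 15519.0 km; running total=32483.8 km
Leg 2 bearing: y=sinΔλ·cosφ2=-0.53014379, x=cosφ1·sinφ2-sinφ1·cosφ2·cosΔλ=-0.37363384; θ=atan2(y, x)=-125.1754° <0 so +360° → 234.8246° ≈ 234.8°
Leg 3: φ1=0.1146699, φ2=-0.5925637, Δφ=-0.7072336, Δλ=0.2620088 rad; a=sin²(Δφ/2)+cosφ1·cosφ2·sin²(Δλ/2)=0.1339808868; c=2·atan2(√a, √(1-a))=0.749487333; dist=6371·c=4774.984 ≈ 4775.0 km; running total=37258.8 km
Leg 3 bearing: y=sinΔλ·cosφ2=0.21486121, x=cosφ1·sinφ2-sinφ1·cosφ2·cosΔλ=-0.64649416; θ=atan2(y, x)=161.6159° ≈ 161.6°
Leg 4: φ1=-0.5925637, φ2=0.7148677, Δφ=1.3074314, Δλ=0.1839542 rad; a=sin²(Δφ/2)+cosφ1·cosφ2·sin²(Δλ/2)=0.3751190713; c=2·atan2(√a, √(1-a))=1.318362017; dist=6371·c=8399.284 ≈ 8399.3 km; running total=45658.1 km
Leg 4 bearing: y=sinΔλ·cosφ2=0.13813639, x=cosφ1·sinφ2-sinφ1·cosφ2·cosΔλ=0.95840354; θ=atan2(y, x)=8.2017° ≈ 8.2°

Leg 1: dist=16964.8 km, bearing=68.7°
Leg 2: dist=15519.0 km, bearing=234.8°
Leg 3: dist=4775.0 km, bearing=161.6°
Leg 4: dist=8399.3 km, bearing=8.2°
Total: 45658.1 km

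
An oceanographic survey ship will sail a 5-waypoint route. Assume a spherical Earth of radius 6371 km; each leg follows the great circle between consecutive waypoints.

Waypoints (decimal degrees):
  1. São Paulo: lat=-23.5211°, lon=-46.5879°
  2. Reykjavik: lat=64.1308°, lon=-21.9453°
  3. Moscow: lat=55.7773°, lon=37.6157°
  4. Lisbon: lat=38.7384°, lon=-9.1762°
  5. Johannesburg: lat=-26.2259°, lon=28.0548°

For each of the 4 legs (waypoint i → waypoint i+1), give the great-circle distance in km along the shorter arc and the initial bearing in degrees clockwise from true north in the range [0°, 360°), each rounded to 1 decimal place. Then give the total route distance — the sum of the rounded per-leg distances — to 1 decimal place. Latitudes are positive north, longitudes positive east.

Leg 1: φ1=-0.4105206, φ2=1.1192936, Δφ=1.5298143, Δλ=0.4300945 rad; a=sin²(Δφ/2)+cosφ1·cosφ2·sin²(Δλ/2)=0.4977324268; c=2·atan2(√a, √(1-a))=1.566261165; dist=6371·c=9978.6499 ≈ 9978.6 km; running total=9978.6 km
Leg 1 bearing: y=sinΔλ·cosφ2=0.18192578, x=cosφ1·sinφ2-sinφ1·cosφ2·cosΔλ=0.98330181; θ=atan2(y, x)=10.4821° ≈ 10.5°
Leg 2: φ1=1.1192936, φ2=0.9734975, Δφ=-0.1457961, Δλ=1.0395356 rad; a=sin²(Δφ/2)+cosφ1·cosφ2·sin²(Δλ/2)=0.0658399197; c=2·atan2(√a, √(1-a))=0.518990857; dist=6371·c=3306.491 ≈ 3306.5 km; running total=13285.1 km
Leg 2 bearing: y=sinΔλ·cosφ2=0.48489336, x=cosφ1·sinφ2-sinφ1·cosφ2·cosΔλ=0.10439604; θ=atan2(y, x)=77.8499° ≈ 77.8°
Leg 3: φ1=0.9734975, φ2=0.6761126, Δφ=-0.2973849, Δλ=-0.8166727 rad; a=sin²(Δφ/2)+cosφ1·cosφ2·sin²(Δλ/2)=0.0911169033; c=2·atan2(√a, √(1-a))=0.613277244; dist=6371·c=3907.189 ≈ 3907.2 km; running total=17192.3 km
Leg 3 bearing: y=sinΔλ·cosφ2=-0.56852820, x=cosφ1·sinφ2-sinφ1·cosφ2·cosΔλ=-0.08963339; θ=atan2(y, x)=-98.9594° <0 so +360° → 261.0406° ≈ 261.0°
Leg 4: φ1=0.6761126, φ2=-0.4577283, Δφ=-1.1338409, Δλ=0.6498035 rad; a=sin²(Δφ/2)+cosφ1·cosφ2·sin²(Δλ/2)=0.3597086621; c=2·atan2(√a, √(1-a))=1.286395210; dist=6371·c=8195.624 ≈ 8195.6 km; running total=25387.9 km
Leg 4 bearing: y=sinΔλ·cosφ2=0.54274742, x=cosφ1·sinφ2-sinφ1·cosφ2·cosΔλ=-0.79164298; θ=atan2(y, x)=145.5656° ≈ 145.6°

Leg 1: dist=9978.6 km, bearing=10.5°
Leg 2: dist=3306.5 km, bearing=77.8°
Leg 3: dist=3907.2 km, bearing=261.0°
Leg 4: dist=8195.6 km, bearing=145.6°
Total: 25387.9 km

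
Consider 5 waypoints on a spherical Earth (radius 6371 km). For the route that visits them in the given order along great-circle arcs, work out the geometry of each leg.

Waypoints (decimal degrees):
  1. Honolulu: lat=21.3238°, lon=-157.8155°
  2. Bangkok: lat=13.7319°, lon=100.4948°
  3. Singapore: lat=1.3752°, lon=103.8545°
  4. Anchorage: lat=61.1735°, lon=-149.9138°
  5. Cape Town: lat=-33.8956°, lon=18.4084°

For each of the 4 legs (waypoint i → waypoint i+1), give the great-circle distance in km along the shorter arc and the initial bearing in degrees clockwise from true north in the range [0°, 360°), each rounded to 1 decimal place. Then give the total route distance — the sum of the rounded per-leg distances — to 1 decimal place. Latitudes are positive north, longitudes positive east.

Leg 1: φ1=0.3721705, φ2=0.2396669, Δφ=-0.1325037, Δλ=4.5083652 rad; a=sin²(Δφ/2)+cosφ1·cosφ2·sin²(Δλ/2)=0.5485128535; c=2·atan2(√a, √(1-a))=1.667974915; dist=6371·c=10626.668 ≈ 10626.7 km; running total=10626.7 km
Leg 1 bearing: y=sinΔλ·cosφ2=-0.95126919, x=cosφ1·sinφ2-sinφ1·cosφ2·cosΔλ=0.29269941; θ=atan2(y, x)=-72.8972° <0 so +360° → 287.1028° ≈ 287.1°
Leg 2: φ1=0.2396669, φ2=0.0240018, Δφ=-0.2156651, Δλ=0.0586378 rad; a=sin²(Δφ/2)+cosφ1·cosφ2·sin²(Δλ/2)=0.0124174088; c=2·atan2(√a, √(1-a))=0.223330690; dist=6371·c=1422.840 ≈ 1422.8 km; running total=12049.5 km
Leg 2 bearing: y=sinΔλ·cosφ2=0.05858735, x=cosφ1·sinφ2-sinφ1·cosφ2·cosΔλ=-0.21358930; θ=atan2(y, x)=164.6611° ≈ 164.7°
Leg 3: φ1=0.0240018, φ2=1.0676790, Δφ=1.0436772, Δλ=-4.4290924 rad; a=sin²(Δφ/2)+cosφ1·cosφ2·sin²(Δλ/2)=0.5568549218; c=2·atan2(√a, √(1-a))=1.684752651; dist=6371·c=10733.559 ≈ 10733.6 km; running total=22783.1 km
Leg 3 bearing: y=sinΔλ·cosφ2=0.46293968, x=cosφ1·sinφ2-sinφ1·cosφ2·cosΔλ=0.87906594; θ=atan2(y, x)=27.7725° ≈ 27.8°
Leg 4: φ1=1.0676790, φ2=-0.5915898, Δφ=-1.6592688, Δλ=2.9377766 rad; a=sin²(Δφ/2)+cosφ1·cosφ2·sin²(Δλ/2)=0.9402550387; c=2·atan2(√a, √(1-a))=2.647733505; dist=6371·c=16868.710 ≈ 16868.7 km; running total=39651.8 km
Leg 4 bearing: y=sinΔλ·cosφ2=0.16800969, x=cosφ1·sinφ2-sinφ1·cosφ2·cosΔλ=0.44325472; θ=atan2(y, x)=20.7585° ≈ 20.8°

Leg 1: dist=10626.7 km, bearing=287.1°
Leg 2: dist=1422.8 km, bearing=164.7°
Leg 3: dist=10733.6 km, bearing=27.8°
Leg 4: dist=16868.7 km, bearing=20.8°
Total: 39651.8 km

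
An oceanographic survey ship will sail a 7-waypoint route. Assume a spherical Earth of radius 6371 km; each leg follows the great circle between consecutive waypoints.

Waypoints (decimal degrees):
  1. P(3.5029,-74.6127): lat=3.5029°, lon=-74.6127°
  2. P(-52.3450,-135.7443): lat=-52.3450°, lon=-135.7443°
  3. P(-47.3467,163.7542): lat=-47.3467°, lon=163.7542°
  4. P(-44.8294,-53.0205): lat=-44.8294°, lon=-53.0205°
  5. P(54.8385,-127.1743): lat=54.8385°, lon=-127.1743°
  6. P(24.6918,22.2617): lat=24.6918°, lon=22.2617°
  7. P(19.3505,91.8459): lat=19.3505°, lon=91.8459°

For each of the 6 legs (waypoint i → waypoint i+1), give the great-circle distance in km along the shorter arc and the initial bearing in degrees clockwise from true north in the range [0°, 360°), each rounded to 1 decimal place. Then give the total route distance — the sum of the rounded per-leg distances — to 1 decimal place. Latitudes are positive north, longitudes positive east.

Leg 1: dist=8423.9 km, bearing=213.5°
Leg 2: dist=4245.3 km, bearing=252.6°
Leg 3: dist=9153.8 km, bearing=154.6°
Leg 4: dist=13087.6 km, bearing=321.3°
Leg 5: dist=10703.5 km, bearing=27.7°
Leg 6: dist=7123.0 km, bearing=79.5°
Total: 52737.1 km

Leg 1: φ1=0.0611371, φ2=-0.9135926, Δφ=-0.9747297, Δλ=-1.0669477 rad; a=sin²(Δφ/2)+cosφ1·cosφ2·sin²(Δλ/2)=0.3769892858; c=2·atan2(√a, √(1-a))=1.322222957; dist=6371·c=8423.882 ≈ 8423.9 km; running total=8423.9 km
Leg 1 bearing: y=sinΔλ·cosφ2=-0.53498878, x=cosφ1·sinφ2-sinφ1·cosφ2·cosΔλ=-0.80824530; θ=atan2(y, x)=-146.4989° <0 so +360° → 213.5011° ≈ 213.5°
Leg 2: φ1=-0.9135926, φ2=-0.8263558, Δφ=0.0872368, Δλ=5.2272349 rad; a=sin²(Δφ/2)+cosφ1·cosφ2·sin²(Δλ/2)=0.1069554515; c=2·atan2(√a, √(1-a))=0.666340198; dist=6371·c=4245.253 ≈ 4245.3 km; running total=12669.2 km
Leg 2 bearing: y=sinΔλ·cosφ2=-0.58972732, x=cosφ1·sinφ2-sinφ1·cosφ2·cosΔλ=-0.18516376; θ=atan2(y, x)=-107.4313° <0 so +360° → 252.5687° ≈ 252.6°
Leg 3: φ1=-0.8263558, φ2=-0.7824206, Δφ=0.0439352, Δλ=-3.7834323 rad; a=sin²(Δφ/2)+cosφ1·cosφ2·sin²(Δλ/2)=0.4332005665; c=2·atan2(√a, √(1-a))=1.436796807; dist=6371·c=9153.832 ≈ 9153.8 km; running total=21823.0 km
Leg 3 bearing: y=sinΔλ·cosφ2=0.42458217, x=cosφ1·sinφ2-sinφ1·cosφ2·cosΔλ=-0.89547826; θ=atan2(y, x)=154.6325° ≈ 154.6°
Leg 4: φ1=-0.7824206, φ2=0.9571124, Δφ=1.7395330, Δλ=-1.2942280 rad; a=sin²(Δφ/2)+cosφ1·cosφ2·sin²(Δλ/2)=0.7324183372; c=2·atan2(√a, √(1-a))=2.054246463; dist=6371·c=13087.604 ≈ 13087.6 km; running total=34910.6 km
Leg 4 bearing: y=sinΔλ·cosφ2=-0.55399847, x=cosφ1·sinφ2-sinφ1·cosφ2·cosΔλ=0.69066096; θ=atan2(y, x)=-38.7341° <0 so +360° → 321.2659° ≈ 321.3°
Leg 5: φ1=0.9571124, φ2=0.4309532, Δφ=-0.5261592, Δλ=2.6081502 rad; a=sin²(Δφ/2)+cosφ1·cosφ2·sin²(Δλ/2)=0.5545094896; c=2·atan2(√a, √(1-a))=1.680032420; dist=6371·c=10703.487 ≈ 10703.5 km; running total=45614.1 km
Leg 5 bearing: y=sinΔλ·cosφ2=0.46200726, x=cosφ1·sinφ2-sinφ1·cosφ2·cosΔλ=0.88015007; θ=atan2(y, x)=27.6958° ≈ 27.7°
Leg 6: φ1=0.4309532, φ2=0.3377299, Δφ=-0.0932233, Δλ=1.2144734 rad; a=sin²(Δφ/2)+cosφ1·cosφ2·sin²(Δλ/2)=0.2812760932; c=2·atan2(√a, √(1-a))=1.118037767; dist=6371·c=7123.019 ≈ 7123.0 km; running total=52737.1 km
Leg 6 bearing: y=sinΔλ·cosφ2=0.88424352, x=cosφ1·sinφ2-sinφ1·cosφ2·cosΔλ=0.16356285; θ=atan2(y, x)=79.5202° ≈ 79.5°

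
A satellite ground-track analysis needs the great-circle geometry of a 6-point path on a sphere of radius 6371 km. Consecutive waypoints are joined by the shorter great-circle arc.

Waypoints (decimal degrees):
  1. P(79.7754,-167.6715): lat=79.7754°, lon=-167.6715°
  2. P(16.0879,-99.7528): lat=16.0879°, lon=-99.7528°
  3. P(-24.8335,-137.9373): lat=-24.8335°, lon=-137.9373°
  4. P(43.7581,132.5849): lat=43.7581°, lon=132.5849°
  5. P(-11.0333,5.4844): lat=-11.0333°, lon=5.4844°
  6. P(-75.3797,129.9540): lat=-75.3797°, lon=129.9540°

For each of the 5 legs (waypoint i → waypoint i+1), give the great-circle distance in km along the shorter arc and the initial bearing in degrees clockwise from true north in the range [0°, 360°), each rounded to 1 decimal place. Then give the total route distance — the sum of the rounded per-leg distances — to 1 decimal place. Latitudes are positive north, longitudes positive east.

Leg 1: dist=7818.8 km, bearing=109.0°
Leg 2: dist=6151.1 km, bearing=223.0°
Leg 3: dist=11845.4 km, bearing=311.1°
Leg 4: dist=13794.3 km, bearing=289.1°
Leg 5: dist=9721.0 km, bearing=168.0°
Total: 49330.6 km

Leg 1: φ1=1.3923434, φ2=0.2807868, Δφ=-1.1115566, Δλ=1.1854049 rad; a=sin²(Δφ/2)+cosφ1·cosφ2·sin²(Δλ/2)=0.3315866601; c=2·atan2(√a, √(1-a))=1.227251725; dist=6371·c=7818.821 ≈ 7818.8 km; running total=7818.8 km
Leg 1 bearing: y=sinΔλ·cosφ2=0.89036157, x=cosφ1·sinφ2-sinφ1·cosφ2·cosΔλ=-0.30627449; θ=atan2(y, x)=108.9826° ≈ 109.0°
Leg 2: φ1=0.2807868, φ2=-0.4334263, Δφ=-0.7142132, Δλ=-0.6664452 rad; a=sin²(Δφ/2)+cosφ1·cosφ2·sin²(Δλ/2)=0.2154880713; c=2·atan2(√a, √(1-a))=0.965478018; dist=6371·c=6151.060 ≈ 6151.1 km; running total=13969.9 km
Leg 2 bearing: y=sinΔλ·cosφ2=-0.56103250, x=cosφ1·sinφ2-sinφ1·cosφ2·cosΔλ=-0.60121077; θ=atan2(y, x)=-136.9799° <0 so +360° → 223.0201° ≈ 223.0°
Leg 3: φ1=-0.4334263, φ2=0.7637229, Δφ=1.1971493, Δλ=4.7215031 rad; a=sin²(Δφ/2)+cosφ1·cosφ2·sin²(Δλ/2)=0.6422462136; c=2·atan2(√a, √(1-a))=1.859273263; dist=6371·c=11845.430 ≈ 11845.4 km; running total=25815.3 km
Leg 3 bearing: y=sinΔλ·cosφ2=-0.72223620, x=cosφ1·sinφ2-sinφ1·cosφ2·cosΔλ=0.63042758; θ=atan2(y, x)=-48.8829° <0 so +360° → 311.1171° ≈ 311.1°
Leg 4: φ1=0.7637229, φ2=-0.1925674, Δφ=-0.9562903, Δλ=-2.2183222 rad; a=sin²(Δφ/2)+cosφ1·cosφ2·sin²(Δλ/2)=0.7799948136; c=2·atan2(√a, √(1-a))=2.165169607; dist=6371·c=13794.296 ≈ 13794.3 km; running total=39609.6 km
Leg 4 bearing: y=sinΔλ·cosφ2=-0.78283632, x=cosφ1·sinφ2-sinφ1·cosφ2·cosΔλ=0.27125434; θ=atan2(y, x)=-70.8887° <0 so +360° → 289.1113° ≈ 289.1°
Leg 5: φ1=-0.1925674, φ2=-1.3156240, Δφ=-1.1230565, Δλ=2.1724043 rad; a=sin²(Δφ/2)+cosφ1·cosφ2·sin²(Δλ/2)=0.4775171606; c=2·atan2(√a, √(1-a))=1.525815482; dist=6371·c=9720.970 ≈ 9721.0 km; running total=49330.6 km
Leg 5 bearing: y=sinΔλ·cosφ2=0.20809533, x=cosφ1·sinφ2-sinφ1·cosφ2·cosΔλ=-0.97707442; θ=atan2(y, x)=167.9769° ≈ 168.0°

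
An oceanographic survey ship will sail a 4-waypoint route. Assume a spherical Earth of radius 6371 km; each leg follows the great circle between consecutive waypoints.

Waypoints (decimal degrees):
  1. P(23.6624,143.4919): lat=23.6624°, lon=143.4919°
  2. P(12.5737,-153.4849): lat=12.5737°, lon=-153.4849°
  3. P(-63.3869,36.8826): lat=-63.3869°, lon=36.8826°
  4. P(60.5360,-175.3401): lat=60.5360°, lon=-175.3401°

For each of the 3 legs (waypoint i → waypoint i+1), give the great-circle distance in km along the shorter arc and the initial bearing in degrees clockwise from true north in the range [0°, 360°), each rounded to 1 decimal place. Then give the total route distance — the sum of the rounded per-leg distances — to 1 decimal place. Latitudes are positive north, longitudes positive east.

Leg 1: φ1=0.4129868, φ2=0.2194525, Δφ=-0.1935343, Δλ=-5.1832230 rad; a=sin²(Δφ/2)+cosφ1·cosφ2·sin²(Δλ/2)=0.2535511139; c=2·atan2(√a, √(1-a))=1.055379265; dist=6371·c=6723.821 ≈ 6723.8 km; running total=6723.8 km
Leg 1 bearing: y=sinΔλ·cosφ2=0.86981668, x=cosφ1·sinφ2-sinφ1·cosφ2·cosΔλ=0.02169641; θ=atan2(y, x)=88.5711° ≈ 88.6°
Leg 2: φ1=0.2194525, φ2=-1.1063101, Δφ=-1.3257626, Δλ=3.3225397 rad; a=sin²(Δφ/2)+cosφ1·cosφ2·sin²(Δλ/2)=0.8123562860; c=2·atan2(√a, √(1-a))=2.245559711; dist=6371·c=14306.461 ≈ 14306.5 km; running total=21030.3 km
Leg 2 bearing: y=sinΔλ·cosφ2=-0.08061605, x=cosφ1·sinφ2-sinφ1·cosφ2·cosΔλ=-0.77668221; θ=atan2(y, x)=-174.0742° <0 so +360° → 185.9258° ≈ 185.9°
Leg 3: φ1=-1.1063101, φ2=1.0565525, Δφ=2.1628626, Δλ=-3.7039849 rad; a=sin²(Δφ/2)+cosφ1·cosφ2·sin²(Δλ/2)=0.9824127945; c=2·atan2(√a, √(1-a))=2.875575459; dist=6371·c=18320.291 ≈ 18320.3 km; running total=39350.6 km
Leg 3 bearing: y=sinΔλ·cosφ2=0.26227425, x=cosφ1·sinφ2-sinφ1·cosφ2·cosΔλ=0.01799439; θ=atan2(y, x)=86.0751° ≈ 86.1°

Leg 1: dist=6723.8 km, bearing=88.6°
Leg 2: dist=14306.5 km, bearing=185.9°
Leg 3: dist=18320.3 km, bearing=86.1°
Total: 39350.6 km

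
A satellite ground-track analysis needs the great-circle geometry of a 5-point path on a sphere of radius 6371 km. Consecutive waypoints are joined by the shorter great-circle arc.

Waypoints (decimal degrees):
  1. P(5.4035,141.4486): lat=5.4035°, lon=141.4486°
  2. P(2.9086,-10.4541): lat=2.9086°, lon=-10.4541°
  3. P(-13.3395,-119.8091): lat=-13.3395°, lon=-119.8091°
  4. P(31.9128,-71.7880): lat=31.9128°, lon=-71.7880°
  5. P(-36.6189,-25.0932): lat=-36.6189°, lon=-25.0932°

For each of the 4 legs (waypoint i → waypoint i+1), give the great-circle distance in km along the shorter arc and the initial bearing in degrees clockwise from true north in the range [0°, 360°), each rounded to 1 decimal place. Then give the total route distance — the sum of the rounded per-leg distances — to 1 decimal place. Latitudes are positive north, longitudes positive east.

Leg 1: φ1=0.0943089, φ2=0.0507646, Δφ=-0.0435442, Δλ=-2.6512023 rad; a=sin²(Δφ/2)+cosφ1·cosφ2·sin²(Δλ/2)=0.9361595965; c=2·atan2(√a, √(1-a))=2.630722101; dist=6371·c=16760.331 ≈ 16760.3 km; running total=16760.3 km
Leg 1 bearing: y=sinΔλ·cosφ2=-0.47036358, x=cosφ1·sinφ2-sinφ1·cosφ2·cosΔλ=0.13348155; θ=atan2(y, x)=-74.1569° <0 so +360° → 285.8431° ≈ 285.8°
Leg 2: φ1=0.0507646, φ2=-0.2328182, Δφ=-0.2835828, Δλ=-1.9086048 rad; a=sin²(Δφ/2)+cosφ1·cosφ2·sin²(Δλ/2)=0.6668852542; c=2·atan2(√a, √(1-a))=1.911096969; dist=6371·c=12175.599 ≈ 12175.6 km; running total=28935.9 km
Leg 2 bearing: y=sinΔλ·cosφ2=-0.91802811, x=cosφ1·sinφ2-sinφ1·cosφ2·cosΔλ=-0.21405989; θ=atan2(y, x)=-103.1253° <0 so +360° → 256.8747° ≈ 256.9°
Leg 3: φ1=-0.2328182, φ2=0.5569834, Δφ=0.7898016, Δλ=0.8381263 rad; a=sin²(Δφ/2)+cosφ1·cosφ2·sin²(Δλ/2)=0.2847609809; c=2·atan2(√a, √(1-a))=1.125773994; dist=6371·c=7172.306 ≈ 7172.3 km; running total=36108.2 km
Leg 3 bearing: y=sinΔλ·cosφ2=0.63103030, x=cosφ1·sinφ2-sinφ1·cosφ2·cosΔλ=0.64535992; θ=atan2(y, x)=44.3568° ≈ 44.4°
Leg 4: φ1=0.5569834, φ2=-0.6391204, Δφ=-1.1961038, Δλ=0.8149780 rad; a=sin²(Δφ/2)+cosφ1·cosφ2·sin²(Δλ/2)=0.4240114617; c=2·atan2(√a, √(1-a))=1.418228048; dist=6371·c=9035.531 ≈ 9035.5 km; running total=45143.7 km
Leg 4 bearing: y=sinΔλ·cosφ2=0.58407556, x=cosφ1·sinφ2-sinφ1·cosφ2·cosΔλ=-0.79734479; θ=atan2(y, x)=143.7763° ≈ 143.8°

Leg 1: dist=16760.3 km, bearing=285.8°
Leg 2: dist=12175.6 km, bearing=256.9°
Leg 3: dist=7172.3 km, bearing=44.4°
Leg 4: dist=9035.5 km, bearing=143.8°
Total: 45143.7 km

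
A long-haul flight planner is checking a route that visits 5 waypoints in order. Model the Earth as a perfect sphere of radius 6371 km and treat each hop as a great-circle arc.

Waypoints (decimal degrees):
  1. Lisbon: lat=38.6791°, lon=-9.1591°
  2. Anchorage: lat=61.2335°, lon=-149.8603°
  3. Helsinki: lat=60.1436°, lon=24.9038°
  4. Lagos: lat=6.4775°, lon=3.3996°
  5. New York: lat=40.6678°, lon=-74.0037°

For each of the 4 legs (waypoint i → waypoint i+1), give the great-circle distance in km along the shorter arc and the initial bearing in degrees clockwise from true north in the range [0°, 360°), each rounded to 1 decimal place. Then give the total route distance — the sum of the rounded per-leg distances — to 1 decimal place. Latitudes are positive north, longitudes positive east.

Leg 1: φ1=0.6750776, φ2=1.0687262, Δφ=0.3936485, Δλ=-2.4556992 rad; a=sin²(Δφ/2)+cosφ1·cosφ2·sin²(Δλ/2)=0.3714472026; c=2·atan2(√a, √(1-a))=1.310770413; dist=6371·c=8350.918 ≈ 8350.9 km; running total=8350.9 km
Leg 1 bearing: y=sinΔλ·cosφ2=-0.30480119, x=cosφ1·sinφ2-sinφ1·cosφ2·cosΔλ=0.91705668; θ=atan2(y, x)=-18.3852° <0 so +360° → 341.6148° ≈ 341.6°
Leg 2: φ1=1.0687262, φ2=1.0497038, Δφ=-0.0190223, Δλ=3.0502090 rad; a=sin²(Δφ/2)+cosφ1·cosφ2·sin²(Δλ/2)=0.2391659545; c=2·atan2(√a, √(1-a))=1.021991325; dist=6371·c=6511.107 ≈ 6511.1 km; running total=14862.0 km
Leg 2 bearing: y=sinΔλ·cosφ2=0.04543006, x=cosφ1·sinφ2-sinφ1·cosφ2·cosΔλ=0.85193809; θ=atan2(y, x)=3.0524° ≈ 3.1°
Leg 3: φ1=1.0497038, φ2=0.1130537, Δφ=-0.9366501, Δλ=-0.3753191 rad; a=sin²(Δφ/2)+cosφ1·cosφ2·sin²(Δλ/2)=0.2209711588; c=2·atan2(√a, √(1-a))=0.978753074; dist=6371·c=6235.636 ≈ 6235.6 km; running total=21097.6 km
Leg 3 bearing: y=sinΔλ·cosφ2=-0.36422934, x=cosφ1·sinφ2-sinφ1·cosφ2·cosΔλ=-0.74559279; θ=atan2(y, x)=-153.9640° <0 so +360° → 206.0360° ≈ 206.0°
Leg 4: φ1=0.1130537, φ2=0.7097870, Δφ=0.5967333, Δλ=-1.3509424 rad; a=sin²(Δφ/2)+cosφ1·cosφ2·sin²(Δλ/2)=0.3810598564; c=2·atan2(√a, √(1-a))=1.330613420; dist=6371·c=8477.338 ≈ 8477.3 km; running total=29574.9 km
Leg 4 bearing: y=sinΔλ·cosφ2=-0.74024307, x=cosφ1·sinφ2-sinφ1·cosφ2·cosΔλ=0.62885067; θ=atan2(y, x)=-49.6515° <0 so +360° → 310.3485° ≈ 310.3°

Leg 1: dist=8350.9 km, bearing=341.6°
Leg 2: dist=6511.1 km, bearing=3.1°
Leg 3: dist=6235.6 km, bearing=206.0°
Leg 4: dist=8477.3 km, bearing=310.3°
Total: 29574.9 km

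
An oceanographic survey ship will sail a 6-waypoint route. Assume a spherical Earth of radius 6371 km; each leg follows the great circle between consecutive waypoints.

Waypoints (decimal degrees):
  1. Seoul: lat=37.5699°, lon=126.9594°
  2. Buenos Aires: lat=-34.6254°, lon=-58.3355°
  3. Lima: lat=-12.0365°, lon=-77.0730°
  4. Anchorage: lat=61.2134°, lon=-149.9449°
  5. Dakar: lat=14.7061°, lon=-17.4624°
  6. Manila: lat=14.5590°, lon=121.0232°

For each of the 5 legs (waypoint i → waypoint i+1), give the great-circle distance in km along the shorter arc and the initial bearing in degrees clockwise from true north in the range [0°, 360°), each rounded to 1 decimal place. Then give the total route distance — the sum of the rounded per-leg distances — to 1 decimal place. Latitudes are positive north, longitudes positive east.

Leg 1: φ1=0.6557185, φ2=-0.6043272, Δφ=-1.2600457, Δλ=-3.2340061 rad; a=sin²(Δφ/2)+cosφ1·cosφ2·sin²(Δλ/2)=0.9979483282; c=2·atan2(√a, √(1-a))=3.050970881; dist=6371·c=19437.735 ≈ 19437.7 km; running total=19437.7 km
Leg 1 bearing: y=sinΔλ·cosφ2=0.07593740, x=cosφ1·sinφ2-sinφ1·cosφ2·cosΔλ=0.04922765; θ=atan2(y, x)=57.0460° ≈ 57.0°
Leg 2: φ1=-0.6043272, φ2=-0.2100766, Δφ=0.3942507, Δλ=-0.3270311 rad; a=sin²(Δφ/2)+cosφ1·cosφ2·sin²(Δλ/2)=0.0596846059; c=2·atan2(√a, √(1-a))=0.493604439; dist=6371·c=3144.754 ≈ 3144.8 km; running total=22582.5 km
Leg 2 bearing: y=sinΔλ·cosφ2=-0.31417055, x=cosφ1·sinφ2-sinφ1·cosφ2·cosΔλ=0.35466362; θ=atan2(y, x)=-41.5354° <0 so +360° → 318.4646° ≈ 318.5°
Leg 3: φ1=-0.2100766, φ2=1.0683754, Δφ=1.2784519, Δλ=-1.2718546 rad; a=sin²(Δφ/2)+cosφ1·cosφ2·sin²(Δλ/2)=0.5220306906; c=2·atan2(√a, √(1-a))=1.614871977; dist=6371·c=10288.349 ≈ 10288.3 km; running total=32870.8 km
Leg 3 bearing: y=sinΔλ·cosφ2=-0.46019140, x=cosφ1·sinφ2-sinφ1·cosφ2·cosΔλ=0.88672570; θ=atan2(y, x)=-27.4283° <0 so +360° → 332.5717° ≈ 332.6°
Leg 4: φ1=1.0683754, φ2=0.2566699, Δφ=-0.8117055, Δλ=2.3122558 rad; a=sin²(Δφ/2)+cosφ1·cosφ2·sin²(Δλ/2)=0.5460392580; c=2·atan2(√a, √(1-a))=1.663005456; dist=6371·c=10595.008 ≈ 10595.0 km; running total=43465.8 km
Leg 4 bearing: y=sinΔλ·cosφ2=0.71332422, x=cosφ1·sinφ2-sinφ1·cosφ2·cosΔλ=0.69475902; θ=atan2(y, x)=45.7554° ≈ 45.8°
Leg 5: φ1=0.2566699, φ2=0.2541025, Δφ=-0.0025674, Δλ=2.4170297 rad; a=sin²(Δφ/2)+cosφ1·cosφ2·sin²(Δλ/2)=0.8185940753; c=2·atan2(√a, √(1-a))=2.261640669; dist=6371·c=14408.913 ≈ 14408.9 km; running total=57874.7 km
Leg 5 bearing: y=sinΔλ·cosφ2=0.64152502, x=cosφ1·sinφ2-sinφ1·cosφ2·cosΔλ=0.42712633; θ=atan2(y, x)=56.3444° ≈ 56.3°

Leg 1: dist=19437.7 km, bearing=57.0°
Leg 2: dist=3144.8 km, bearing=318.5°
Leg 3: dist=10288.3 km, bearing=332.6°
Leg 4: dist=10595.0 km, bearing=45.8°
Leg 5: dist=14408.9 km, bearing=56.3°
Total: 57874.7 km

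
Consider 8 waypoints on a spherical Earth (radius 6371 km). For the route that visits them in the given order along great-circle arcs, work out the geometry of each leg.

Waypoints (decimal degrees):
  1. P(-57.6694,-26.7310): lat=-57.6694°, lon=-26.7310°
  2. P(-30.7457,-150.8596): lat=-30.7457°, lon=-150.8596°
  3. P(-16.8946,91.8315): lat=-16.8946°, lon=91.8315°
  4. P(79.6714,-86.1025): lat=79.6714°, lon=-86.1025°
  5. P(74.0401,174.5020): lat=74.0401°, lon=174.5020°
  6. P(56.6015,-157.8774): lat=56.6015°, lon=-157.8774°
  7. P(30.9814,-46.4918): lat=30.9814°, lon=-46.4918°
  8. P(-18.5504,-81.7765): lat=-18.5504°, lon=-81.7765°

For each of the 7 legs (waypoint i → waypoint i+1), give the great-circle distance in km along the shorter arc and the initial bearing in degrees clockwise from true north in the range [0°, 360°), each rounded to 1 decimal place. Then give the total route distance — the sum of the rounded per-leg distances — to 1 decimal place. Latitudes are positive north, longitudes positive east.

Leg 1: φ1=-1.0065209, φ2=-0.5366137, Δφ=0.4699072, Δλ=-2.1664528 rad; a=sin²(Δφ/2)+cosφ1·cosφ2·sin²(Δλ/2)=0.4129513906; c=2·atan2(√a, √(1-a))=1.395807415; dist=6371·c=8892.689 ≈ 8892.7 km; running total=8892.7 km
Leg 1 bearing: y=sinΔλ·cosφ2=-0.71143153, x=cosφ1·sinφ2-sinφ1·cosφ2·cosΔλ=-0.68084898; θ=atan2(y, x)=-133.7417° <0 so +360° → 226.2583° ≈ 226.3°
Leg 2: φ1=-0.5366137, φ2=-0.2948664, Δφ=0.2417473, Δλ=4.2357588 rad; a=sin²(Δφ/2)+cosφ1·cosφ2·sin²(Δλ/2)=0.6143578544; c=2·atan2(√a, √(1-a))=1.801554544; dist=6371·c=11477.704 ≈ 11477.7 km; running total=20370.4 km
Leg 2 bearing: y=sinΔλ·cosφ2=-0.85019720, x=cosφ1·sinφ2-sinφ1·cosφ2·cosΔλ=-0.47418756; θ=atan2(y, x)=-119.1501° <0 so +360° → 240.8499° ≈ 240.8°
Leg 3: φ1=-0.2948664, φ2=1.3905282, Δφ=1.6853946, Δλ=-3.1055342 rad; a=sin²(Δφ/2)+cosφ1·cosφ2·sin²(Δλ/2)=0.7286732558; c=2·atan2(√a, √(1-a))=2.045805395; dist=6371·c=13033.826 ≈ 13033.8 km; running total=33404.2 km
Leg 3 bearing: y=sinΔλ·cosφ2=-0.00646365, x=cosφ1·sinφ2-sinφ1·cosφ2·cosΔλ=0.88926508; θ=atan2(y, x)=-0.4164° <0 so +360° → 359.5836° ≈ 359.6°
Leg 4: φ1=1.3905282, φ2=1.2922435, Δφ=-0.0982847, Δλ=4.5484066 rad; a=sin²(Δφ/2)+cosφ1·cosφ2·sin²(Δλ/2)=0.0310866965; c=2·atan2(√a, √(1-a))=0.354481446; dist=6371·c=2258.401 ≈ 2258.4 km; running total=35662.6 km
Leg 4 bearing: y=sinΔλ·cosφ2=-0.27127587, x=cosφ1·sinφ2-sinφ1·cosφ2·cosΔλ=0.21654251; θ=atan2(y, x)=-51.4018° <0 so +360° → 308.5982° ≈ 308.6°
Leg 5: φ1=1.2922435, φ2=0.9878825, Δφ=-0.3043610, Δλ=-5.8011149 rad; a=sin²(Δφ/2)+cosφ1·cosφ2·sin²(Δλ/2)=0.0316052091; c=2·atan2(√a, √(1-a))=0.357457137; dist=6371·c=2277.359 ≈ 2277.4 km; running total=37940.0 km
Leg 5 bearing: y=sinΔλ·cosφ2=0.25520079, x=cosφ1·sinφ2-sinφ1·cosφ2·cosΔλ=-0.23936966; θ=atan2(y, x)=133.1666° ≈ 133.2°
Leg 6: φ1=0.9878825, φ2=0.5407274, Δφ=-0.4471551, Δλ=1.9440455 rad; a=sin²(Δφ/2)+cosφ1·cosφ2·sin²(Δλ/2)=0.3711656894; c=2·atan2(√a, √(1-a))=1.310187756; dist=6371·c=8347.206 ≈ 8347.2 km; running total=46287.2 km
Leg 6 bearing: y=sinΔλ·cosφ2=0.79830482, x=cosφ1·sinφ2-sinφ1·cosφ2·cosΔλ=0.54434942; θ=atan2(y, x)=55.7106° ≈ 55.7°
Leg 7: φ1=0.5407274, φ2=-0.3237656, Δφ=-0.8644930, Δλ=-0.6158342 rad; a=sin²(Δφ/2)+cosφ1·cosφ2·sin²(Δλ/2)=0.2501451954; c=2·atan2(√a, √(1-a))=1.047532833; dist=6371·c=6673.832 ≈ 6673.8 km; running total=52961.0 km
Leg 7 bearing: y=sinΔλ·cosφ2=-0.54762792, x=cosφ1·sinφ2-sinφ1·cosφ2·cosΔλ=-0.67111398; θ=atan2(y, x)=-140.7856° <0 so +360° → 219.2144° ≈ 219.2°

Leg 1: dist=8892.7 km, bearing=226.3°
Leg 2: dist=11477.7 km, bearing=240.8°
Leg 3: dist=13033.8 km, bearing=359.6°
Leg 4: dist=2258.4 km, bearing=308.6°
Leg 5: dist=2277.4 km, bearing=133.2°
Leg 6: dist=8347.2 km, bearing=55.7°
Leg 7: dist=6673.8 km, bearing=219.2°
Total: 52961.0 km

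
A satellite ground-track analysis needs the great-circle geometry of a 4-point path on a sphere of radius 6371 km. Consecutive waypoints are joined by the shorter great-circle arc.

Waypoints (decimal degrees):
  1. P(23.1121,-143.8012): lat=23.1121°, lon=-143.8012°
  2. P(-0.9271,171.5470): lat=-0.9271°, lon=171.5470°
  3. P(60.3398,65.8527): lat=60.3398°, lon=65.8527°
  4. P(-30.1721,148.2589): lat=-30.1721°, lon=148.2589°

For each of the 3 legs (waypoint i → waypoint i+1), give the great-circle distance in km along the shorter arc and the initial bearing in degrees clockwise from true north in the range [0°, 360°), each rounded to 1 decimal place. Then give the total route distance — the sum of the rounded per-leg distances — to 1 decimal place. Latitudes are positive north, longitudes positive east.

Leg 1: φ1=0.4033822, φ2=-0.0161809, Δφ=-0.4195632, Δλ=5.5038644 rad; a=sin²(Δφ/2)+cosφ1·cosφ2·sin²(Δλ/2)=0.1760715857; c=2·atan2(√a, √(1-a))=0.866028707; dist=6371·c=5517.469 ≈ 5517.5 km; running total=5517.5 km
Leg 1 bearing: y=sinΔλ·cosφ2=-0.70270449, x=cosφ1·sinφ2-sinφ1·cosφ2·cosΔλ=-0.29408830; θ=atan2(y, x)=-112.7098° <0 so +360° → 247.2902° ≈ 247.3°
Leg 2: φ1=-0.0161809, φ2=1.0531282, Δφ=1.0693091, Δλ=-1.8447135 rad; a=sin²(Δφ/2)+cosφ1·cosφ2·sin²(Δλ/2)=0.5739516714; c=2·atan2(√a, √(1-a))=1.719244289; dist=6371·c=10953.305 ≈ 10953.3 km; running total=16470.8 km
Leg 2 bearing: y=sinΔλ·cosφ2=-0.47640630, x=cosφ1·sinφ2-sinφ1·cosφ2·cosΔλ=0.86669582; θ=atan2(y, x)=-28.7968° <0 so +360° → 331.2032° ≈ 331.2°
Leg 3: φ1=1.0531282, φ2=-0.5266025, Δφ=-1.5797307, Δλ=1.4382595 rad; a=sin²(Δφ/2)+cosφ1·cosφ2·sin²(Δλ/2)=0.6901056226; c=2·atan2(√a, √(1-a))=1.960821010; dist=6371·c=12492.391 ≈ 12492.4 km; running total=28963.2 km
Leg 3 bearing: y=sinΔλ·cosφ2=0.85693767, x=cosφ1·sinφ2-sinφ1·cosφ2·cosΔλ=-0.34799028; θ=atan2(y, x)=112.1014° ≈ 112.1°

Leg 1: dist=5517.5 km, bearing=247.3°
Leg 2: dist=10953.3 km, bearing=331.2°
Leg 3: dist=12492.4 km, bearing=112.1°
Total: 28963.2 km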